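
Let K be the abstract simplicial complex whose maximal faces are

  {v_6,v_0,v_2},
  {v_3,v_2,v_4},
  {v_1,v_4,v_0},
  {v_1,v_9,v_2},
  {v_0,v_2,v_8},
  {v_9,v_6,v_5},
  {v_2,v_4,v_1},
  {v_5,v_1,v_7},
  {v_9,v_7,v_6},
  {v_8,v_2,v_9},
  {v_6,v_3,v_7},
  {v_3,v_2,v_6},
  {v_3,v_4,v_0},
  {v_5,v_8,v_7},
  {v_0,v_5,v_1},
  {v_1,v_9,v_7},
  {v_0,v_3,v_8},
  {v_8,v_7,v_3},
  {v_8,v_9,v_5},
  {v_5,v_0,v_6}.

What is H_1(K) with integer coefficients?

We work with the vertex ordering v_0 < v_1 < v_2 < v_3 < v_4 < v_5 < v_6 < v_7 < v_8 < v_9. The simplices of K, each written with vertices in increasing order, are:

  0-simplices (10): [v_0], [v_1], [v_2], [v_3], [v_4], [v_5], [v_6], [v_7], [v_8], [v_9]
  1-simplices (30): (30 of them)
  2-simplices (20): (20 of them)

giving chain groups C_0 ≅ Z^10, C_1 ≅ Z^30, C_2 ≅ Z^20.

∂_1: C_1 → C_0 sends each edge [p,q] (with p < q) to q − p. For instance
  ∂[v_0,v_6] = [v_6] − [v_0].
The 10×30 boundary matrix has rank 9 and Smith normal form diag(1,1,1,1,1,1,1,1,1).

∂_2: C_2 → C_1 sends each 2-simplex [p,q,r] to [q,r] − [p,r] + [p,q]. For instance
  ∂[v_3,v_7,v_8] = [v_7,v_8] − [v_3,v_8] + [v_3,v_7],
  ∂[v_2,v_3,v_6] = [v_3,v_6] − [v_2,v_6] + [v_2,v_3].
As a 30×20 matrix over Z this has rank 20, with invariant factors (1,1,1,1,1,1,1,1,1,1,1,1,1,1,1,1,1,1,1,2).

From H_k ≅ ker(∂_k) / im(∂_{k+1}) we obtain:

  H_1: rank ker ∂_1 − rank ∂_2 = (30 − 9) − 20 = 1, and ∂_2 has invariant factor 2 > 1, so H_1 ≅ Z ⊕ Z/2.

(K is a triangulation of the Klein bottle.)

H_1 = Z ⊕ Z/2.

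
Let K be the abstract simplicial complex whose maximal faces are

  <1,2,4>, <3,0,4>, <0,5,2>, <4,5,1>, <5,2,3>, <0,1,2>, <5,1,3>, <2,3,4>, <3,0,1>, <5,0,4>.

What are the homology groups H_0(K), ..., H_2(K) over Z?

H_0 = Z,  H_1 = Z/2,  H_2 = 0.

K has 6 vertices, 15 edges, 10 triangles.
rank ∂_0 = 0, rank ∂_1 = 5 ⇒ b_0 = 6 − 0 − 5 = 1; all invariant factors of ∂_1 are 1 so no torsion. So H_0 ≅ Z.
rank ∂_1 = 5, rank ∂_2 = 10 ⇒ b_1 = 15 − 5 − 10 = 0; ∂_2 has invariant factor(s) [2] giving torsion. So H_1 ≅ Z/2.
rank ∂_2 = 10, rank ∂_3 = 0 ⇒ b_2 = 10 − 10 − 0 = 0. So H_2 ≅ 0.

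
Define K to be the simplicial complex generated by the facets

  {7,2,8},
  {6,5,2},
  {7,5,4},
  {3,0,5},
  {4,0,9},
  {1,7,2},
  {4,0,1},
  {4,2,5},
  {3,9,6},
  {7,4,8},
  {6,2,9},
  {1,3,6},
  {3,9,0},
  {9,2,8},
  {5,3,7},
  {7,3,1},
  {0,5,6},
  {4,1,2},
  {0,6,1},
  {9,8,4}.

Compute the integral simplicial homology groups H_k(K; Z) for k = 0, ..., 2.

Order the vertices as 0 < 1 < 2 < 3 < 4 < 5 < 6 < 7 < 8 < 9. Listing each simplex with vertices in this order, K has dimension 2 with simplices:

  0-simplices (10): [0], [1], [2], [3], [4], [5], [6], [7], [8], [9]
  1-simplices (30): (30 of them)
  2-simplices (20): (20 of them)

so the chain groups are C_0 ≅ Z^10, C_1 ≅ Z^30, C_2 ≅ Z^20.

The boundary map ∂_1: C_1 → C_0 sends each edge [p,q] (with p < q) to q − p.
The 10×30 boundary matrix has rank 9 and Smith normal form diag(1,1,1,1,1,1,1,1,1).

The boundary map ∂_2: C_2 → C_1 acts by ∂[p,q,r] = [q,r] − [p,r] + [p,q]. For instance
  ∂[1,2,7] = [2,7] − [1,7] + [1,2],
  ∂[0,3,5] = [3,5] − [0,5] + [0,3].
As a 30×20 matrix over Z this has rank 20, with invariant factors (1,1,1,1,1,1,1,1,1,1,1,1,1,1,1,1,1,1,1,2).

From H_k ≅ ker(∂_k) / im(∂_{k+1}) we obtain:

  H_0: rank C_0 − rank ∂_1 = 10 − 9 = 1, and the invariant factors of ∂_1 are all 1, so H_0 ≅ Z.
  H_1: rank ker ∂_1 − rank ∂_2 = (30 − 9) − 20 = 1, and ∂_2 has invariant factor 2 > 1, so H_1 ≅ Z ⊕ Z/2Z.
  H_2: rank ker ∂_2 − rank ∂_3 = (20 − 20) − 0 = 0, and there is no ∂_3, so H_2 ≅ 0.

H_0 = Z,  H_1 = Z ⊕ Z/2Z,  H_2 = 0.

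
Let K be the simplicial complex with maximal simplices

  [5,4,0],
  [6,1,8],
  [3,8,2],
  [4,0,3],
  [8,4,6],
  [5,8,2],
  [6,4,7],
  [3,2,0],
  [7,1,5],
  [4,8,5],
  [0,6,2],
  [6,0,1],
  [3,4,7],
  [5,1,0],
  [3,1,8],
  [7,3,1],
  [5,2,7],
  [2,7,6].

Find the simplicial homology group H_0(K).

H_0 ≅ Z.

We work with the vertex ordering 0 < 1 < 2 < 3 < 4 < 5 < 6 < 7 < 8. The simplices of K, each written with vertices in increasing order, are:

  0-simplices (9): [0], [1], [2], [3], [4], [5], [6], [7], [8]
  1-simplices (27): (27 of them)
  2-simplices (18): [0,1,5], [0,1,6], [0,2,3], [0,2,6], [0,3,4], [0,4,5], [1,3,7], [1,3,8], [1,5,7], [1,6,8], [2,3,8], [2,5,7], [2,5,8], [2,6,7], [3,4,7], [4,5,8], [4,6,7], [4,6,8]

Hence C_0 ≅ Z^9, C_1 ≅ Z^27, C_2 ≅ Z^18.

∂_1: C_1 → C_0 is given by ∂[p,q] = [q] − [p]. For instance
  ∂[3,4] = [4] − [3].
The 9×27 boundary matrix has rank 8 and Smith normal form diag(1,1,1,1,1,1,1,1).

The boundary map ∂_2: C_2 → C_1 maps a triangle to the signed sum of its edges. For instance
  ∂[4,6,8] = [6,8] − [4,8] + [4,6],
  ∂[4,6,7] = [6,7] − [4,7] + [4,6].
This gives a 27×18 integer matrix of rank 17; reducing to Smith normal form yields diagonal entries (1,1,1,1,1,1,1,1,1,1,1,1,1,1,1,1,1).

Reading off H_k = ker ∂_k / im ∂_{k+1}:

  H_0: rank C_0 − rank ∂_1 = 9 − 8 = 1, and the invariant factors of ∂_1 are all 1, so H_0 ≅ Z.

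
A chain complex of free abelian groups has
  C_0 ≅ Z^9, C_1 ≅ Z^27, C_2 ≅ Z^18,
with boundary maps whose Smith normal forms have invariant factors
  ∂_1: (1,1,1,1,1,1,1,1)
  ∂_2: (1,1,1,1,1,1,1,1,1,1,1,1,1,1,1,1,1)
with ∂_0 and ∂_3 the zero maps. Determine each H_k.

H_0: b_0 = 9 − 0 − 8 = 1; torsion from ∂_1 factors > 1: none. So H_0 = Z.
H_1: b_1 = 27 − 8 − 17 = 2; torsion from ∂_2 factors > 1: none. So H_1 = Z^2.
H_2: b_2 = 18 − 17 − 0 = 1; torsion from ∂_3 factors > 1: none. So H_2 = Z.

H_0 = Z,  H_1 = Z^2,  H_2 = Z.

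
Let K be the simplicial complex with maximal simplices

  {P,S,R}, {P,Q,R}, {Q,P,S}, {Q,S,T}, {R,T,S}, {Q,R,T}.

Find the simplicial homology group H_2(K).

Take the total order P < Q < R < S < T on the vertex set. Then K (dimension 2) consists of the simplices:

  0-simplices (5): P, Q, R, S, T
  1-simplices (9): PQ, PR, PS, QR, QS, QT, RS, RT, ST
  2-simplices (6): PQR, PQS, PRS, QRT, QST, RST

giving chain groups C_0 ≅ Z^5, C_1 ≅ Z^9, C_2 ≅ Z^6.

The boundary map ∂_1: C_1 → C_0 sends each edge [p,q] (with p < q) to q − p.
As a 5×9 matrix over Z this has rank 4, with invariant factors (1,1,1,1).

∂_2: C_2 → C_1 maps a triangle to the signed sum of its edges. For instance
  ∂RST = ST − RT + RS,
  ∂QST = ST − QT + QS.
As a 9×6 matrix over Z this has rank 5, with invariant factors (1,1,1,1,1).

From H_k ≅ ker(∂_k) / im(∂_{k+1}) we obtain:

  H_2: rank ker ∂_2 − rank ∂_3 = (6 − 5) − 0 = 1, and there is no ∂_3, so H_2 = Z.

(K is a triangulation of the 2-sphere S^2.)

H_2 = Z.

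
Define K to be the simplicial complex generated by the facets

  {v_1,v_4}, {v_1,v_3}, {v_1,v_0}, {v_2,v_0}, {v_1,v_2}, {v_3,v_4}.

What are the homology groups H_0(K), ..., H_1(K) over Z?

H_0 = Z,  H_1 = Z^2.

We work with the vertex ordering v_0 < v_1 < v_2 < v_3 < v_4. The simplices of K, each written with vertices in increasing order, are:

  0-simplices (5): [v_0], [v_1], [v_2], [v_3], [v_4]
  1-simplices (6): [v_0,v_1], [v_0,v_2], [v_1,v_2], [v_1,v_3], [v_1,v_4], [v_3,v_4]

so the chain groups are C_0 ≅ Z^5, C_1 ≅ Z^6.

∂_1: C_1 → C_0 maps an edge to its endpoints' difference, ∂[p,q] = q − p. For instance
  ∂[v_0,v_2] = [v_2] − [v_0].
The 5×6 boundary matrix has rank 4 and Smith normal form diag(1,1,1,1).

From H_k ≅ ker(∂_k) / im(∂_{k+1}) we obtain:

  H_0: rank C_0 − rank ∂_1 = 5 − 4 = 1, and the invariant factors of ∂_1 are all 1, so H_0 = Z.
  H_1: rank ker ∂_1 − rank ∂_2 = (6 − 4) − 0 = 2, and there is no ∂_2, so H_1 = Z^2.

As a check, the Euler characteristic is 5 − 6 = -1, which agrees with 1 − 2 = -1.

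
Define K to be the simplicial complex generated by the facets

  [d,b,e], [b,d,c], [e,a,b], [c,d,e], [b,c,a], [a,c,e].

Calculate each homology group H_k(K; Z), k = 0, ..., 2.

We work with the vertex ordering a < b < c < d < e. The simplices of K, each written with vertices in increasing order, are:

  0-simplices (5): a, b, c, d, e
  1-simplices (9): ab, ac, ae, bc, bd, be, cd, ce, de
  2-simplices (6): abc, abe, ace, bcd, bde, cde

so the chain groups are C_0 ≅ Z^5, C_1 ≅ Z^9, C_2 ≅ Z^6.

The boundary map ∂_1: C_1 → C_0 maps an edge to its endpoints' difference, ∂[p,q] = q − p.
The 5×9 boundary matrix has rank 4 and Smith normal form diag(1,1,1,1).

Boundary ∂_2: C_2 → C_1 maps a triangle to the signed sum of its edges. For instance
  ∂bcd = cd − bd + bc,
  ∂bde = de − be + bd.
As a 9×6 matrix over Z this has rank 5, with invariant factors (1,1,1,1,1).

Now H_k = ker ∂_k / im ∂_{k+1}, so:

  H_0: rank C_0 − rank ∂_1 = 5 − 4 = 1, and the invariant factors of ∂_1 are all 1, so H_0 ≅ Z.
  H_1: rank ker ∂_1 − rank ∂_2 = (9 − 4) − 5 = 0, and the invariant factors of ∂_2 are all 1, so H_1 ≅ 0.
  H_2: rank ker ∂_2 − rank ∂_3 = (6 − 5) − 0 = 1, and there is no ∂_3, so H_2 ≅ Z.

H_0 = Z,  H_1 = 0,  H_2 = Z.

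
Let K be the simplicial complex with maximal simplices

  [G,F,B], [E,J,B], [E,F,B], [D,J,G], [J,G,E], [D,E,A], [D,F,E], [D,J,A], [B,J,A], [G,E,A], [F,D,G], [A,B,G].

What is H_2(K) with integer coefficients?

H_2 = 0.

Fix the vertex order A < B < D < E < F < G < J and write every simplex with vertices in increasing order. Then dim K = 2 and the simplices of K are:

  0-simplices (7): A, B, D, E, F, G, J
  1-simplices (18): AB, AD, AE, AG, AJ, BE, BF, BG, BJ, DE, DF, DG, DJ, EF, EG, EJ, FG, GJ
  2-simplices (12): ABG, ABJ, ADE, ADJ, AEG, BEF, BEJ, BFG, DEF, DFG, DGJ, EGJ

so the chain groups are C_0 ≅ Z^7, C_1 ≅ Z^18, C_2 ≅ Z^12.

The boundary map ∂_1: C_1 → C_0 maps an edge to its endpoints' difference, ∂[p,q] = q − p. For instance
  ∂DF = F − D.
The resulting 7×18 matrix has rank 6, and its Smith normal form has invariant factors (1,1,1,1,1,1).

Boundary ∂_2: C_2 → C_1 sends each 2-simplex [p,q,r] to [q,r] − [p,r] + [p,q]. For instance
  ∂BEJ = EJ − BJ + BE,
  ∂ABJ = BJ − AJ + AB.
As a 18×12 matrix over Z this has rank 12, with invariant factors (1,1,1,1,1,1,1,1,1,1,1,2).

Computing H_k = (kernel of ∂_k) / (image of ∂_{k+1}):

  H_2: rank ker ∂_2 − rank ∂_3 = (12 − 12) − 0 = 0, and there is no ∂_3, so H_2 = 0.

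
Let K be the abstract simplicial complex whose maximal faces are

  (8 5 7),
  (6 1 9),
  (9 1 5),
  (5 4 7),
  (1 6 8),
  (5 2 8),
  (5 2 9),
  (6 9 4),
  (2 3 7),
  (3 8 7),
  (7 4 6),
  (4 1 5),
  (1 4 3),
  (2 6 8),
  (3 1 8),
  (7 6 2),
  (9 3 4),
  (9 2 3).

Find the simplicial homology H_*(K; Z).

H_0 = Z,  H_1 = Z × Z/2,  H_2 = 0.

Fix the vertex order 1 < 2 < 3 < 4 < 5 < 6 < 7 < 8 < 9 and write every simplex with vertices in increasing order. Then dim K = 2 and the simplices of K are:

  0-simplices (9): [1], [2], [3], [4], [5], [6], [7], [8], [9]
  1-simplices (27): (27 of them)
  2-simplices (18): [1,3,4], [1,3,8], [1,4,5], [1,5,9], [1,6,8], [1,6,9], [2,3,7], [2,3,9], [2,5,8], [2,5,9], [2,6,7], [2,6,8], [3,4,9], [3,7,8], [4,5,7], [4,6,7], [4,6,9], [5,7,8]

Hence C_0 ≅ Z^9, C_1 ≅ Z^27, C_2 ≅ Z^18.

Boundary ∂_1: C_1 → C_0 is given by ∂[p,q] = [q] − [p].
The resulting 9×27 matrix has rank 8, and its Smith normal form has invariant factors (1,1,1,1,1,1,1,1).

∂_2: C_2 → C_1 maps a triangle to the signed sum of its edges. For instance
  ∂[2,5,8] = [5,8] − [2,8] + [2,5],
  ∂[1,5,9] = [5,9] − [1,9] + [1,5].
The resulting 27×18 matrix has rank 18, and its Smith normal form has invariant factors (1,1,1,1,1,1,1,1,1,1,1,1,1,1,1,1,1,2).

Now H_k = ker ∂_k / im ∂_{k+1}, so:

  H_0: rank C_0 − rank ∂_1 = 9 − 8 = 1, and the invariant factors of ∂_1 are all 1, so H_0 = Z.
  H_1: rank ker ∂_1 − rank ∂_2 = (27 − 8) − 18 = 1, and ∂_2 has invariant factor 2 > 1, so H_1 = Z × Z/2.
  H_2: rank ker ∂_2 − rank ∂_3 = (18 − 18) − 0 = 0, and there is no ∂_3, so H_2 = 0.

(K is a triangulation of the Klein bottle.)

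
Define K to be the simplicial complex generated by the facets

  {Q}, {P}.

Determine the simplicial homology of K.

Take the total order P < Q on the vertex set. Then K (dimension 0) consists of the simplices:

  0-simplices (2): P, Q

so the chain groups are C_0 ≅ Z^2.

Computing H_k = (kernel of ∂_k) / (image of ∂_{k+1}):

  H_0: rank C_0 − rank ∂_1 = 2 − 0 = 2, and there is no ∂_1, so H_0 ≅ Z^2.

(K is a triangulation of a set of 2 points.)

H_0 ≅ Z^2.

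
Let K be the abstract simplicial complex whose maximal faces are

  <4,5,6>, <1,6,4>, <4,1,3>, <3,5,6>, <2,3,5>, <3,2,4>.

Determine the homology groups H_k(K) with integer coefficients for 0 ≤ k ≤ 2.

H_0 ≅ Z,  H_1 ≅ Z,  H_2 = 0.

Take the total order 1 < 2 < 3 < 4 < 5 < 6 on the vertex set. Then K (dimension 2) consists of the simplices:

  0-simplices (6): [1], [2], [3], [4], [5], [6]
  1-simplices (12): [1,3], [1,4], [1,6], [2,3], [2,4], [2,5], [3,4], [3,5], [3,6], [4,5], [4,6], [5,6]
  2-simplices (6): [1,3,4], [1,4,6], [2,3,4], [2,3,5], [3,5,6], [4,5,6]

Hence C_0 ≅ Z^6, C_1 ≅ Z^12, C_2 ≅ Z^6.

∂_1: C_1 → C_0 maps an edge to its endpoints' difference, ∂[p,q] = q − p. For instance
  ∂[4,5] = [5] − [4].
As a 6×12 matrix over Z this has rank 5, with invariant factors (1,1,1,1,1).

The boundary map ∂_2: C_2 → C_1 acts by ∂[p,q,r] = [q,r] − [p,r] + [p,q]. For instance
  ∂[2,3,5] = [3,5] − [2,5] + [2,3],
  ∂[2,3,4] = [3,4] − [2,4] + [2,3].
The resulting 12×6 matrix has rank 6, and its Smith normal form has invariant factors (1,1,1,1,1,1).

Computing H_k = (kernel of ∂_k) / (image of ∂_{k+1}):

  H_0: rank C_0 − rank ∂_1 = 6 − 5 = 1, and the invariant factors of ∂_1 are all 1, so H_0 ≅ Z.
  H_1: rank ker ∂_1 − rank ∂_2 = (12 − 5) − 6 = 1, and the invariant factors of ∂_2 are all 1, so H_1 ≅ Z.
  H_2: rank ker ∂_2 − rank ∂_3 = (6 − 6) − 0 = 0, and there is no ∂_3, so H_2 ≅ 0.

As a check, the Euler characteristic is 6 − 12 + 6 = 0, which agrees with 1 − 1 + 0 = 0.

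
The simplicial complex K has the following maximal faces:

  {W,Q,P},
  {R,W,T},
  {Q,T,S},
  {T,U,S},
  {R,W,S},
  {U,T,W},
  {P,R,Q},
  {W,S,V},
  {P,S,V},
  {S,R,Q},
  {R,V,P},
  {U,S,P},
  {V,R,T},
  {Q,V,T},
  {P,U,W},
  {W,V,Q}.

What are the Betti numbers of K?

Take the total order P < Q < R < S < T < U < V < W on the vertex set. Then K (dimension 2) consists of the simplices:

  0-simplices (8): P, Q, R, S, T, U, V, W
  1-simplices (24): PQ, PR, PS, PU, PV, PW, QR, QS, QT, QV, QW, RS, RT, RV, RW, ST, SU, SV, SW, TU, TV, TW, UW, VW
  2-simplices (16): PQR, PQW, PRV, PSU, PSV, PUW, QRS, QST, QTV, QVW, RSW, RTV, RTW, STU, SVW, TUW

so the chain groups are C_0 ≅ Z^8, C_1 ≅ Z^24, C_2 ≅ Z^16.

The boundary map ∂_1: C_1 → C_0 is given by ∂[p,q] = [q] − [p].
The 8×24 boundary matrix has rank 7 and Smith normal form diag(1,1,1,1,1,1,1).

∂_2: C_2 → C_1 sends each 2-simplex [p,q,r] to [q,r] − [p,r] + [p,q]. For instance
  ∂RSW = SW − RW + RS,
  ∂SVW = VW − SW + SV.
As a 24×16 matrix over Z this has rank 15, with invariant factors (1,1,1,1,1,1,1,1,1,1,1,1,1,1,1).

From H_k ≅ ker(∂_k) / im(∂_{k+1}) we obtain:

  H_0: rank C_0 − rank ∂_1 = 8 − 7 = 1, and the invariant factors of ∂_1 are all 1, so H_0 = Z.
  H_1: rank ker ∂_1 − rank ∂_2 = (24 − 7) − 15 = 2, and the invariant factors of ∂_2 are all 1, so H_1 = Z^2.
  H_2: rank ker ∂_2 − rank ∂_3 = (16 − 15) − 0 = 1, and there is no ∂_3, so H_2 = Z.

Hence the Betti numbers are b_0 = 1, b_1 = 2, b_2 = 1.

b_0 = 1, b_1 = 2, b_2 = 1.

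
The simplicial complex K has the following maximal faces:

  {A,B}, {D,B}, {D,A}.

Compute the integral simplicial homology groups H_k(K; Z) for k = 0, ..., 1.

K has 3 vertices, 3 edges.
rank ∂_0 = 0, rank ∂_1 = 2 ⇒ b_0 = 3 − 0 − 2 = 1; all invariant factors of ∂_1 are 1 so no torsion. So H_0 = Z.
rank ∂_1 = 2, rank ∂_2 = 0 ⇒ b_1 = 3 − 2 − 0 = 1. So H_1 = Z.

H_0 ≅ Z,  H_1 ≅ Z.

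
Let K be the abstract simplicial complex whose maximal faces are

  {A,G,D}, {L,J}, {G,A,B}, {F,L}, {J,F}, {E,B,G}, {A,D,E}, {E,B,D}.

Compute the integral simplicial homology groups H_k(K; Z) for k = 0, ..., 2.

H_0 ≅ Z^2,  H_1 ≅ Z^2,  H_2 = 0.

K has 8 vertices, 13 edges, 5 triangles.
rank ∂_0 = 0, rank ∂_1 = 6 ⇒ b_0 = 8 − 0 − 6 = 2; all invariant factors of ∂_1 are 1 so no torsion. So H_0 = Z^2.
rank ∂_1 = 6, rank ∂_2 = 5 ⇒ b_1 = 13 − 6 − 5 = 2; all invariant factors of ∂_2 are 1 so no torsion. So H_1 = Z^2.
rank ∂_2 = 5, rank ∂_3 = 0 ⇒ b_2 = 5 − 5 − 0 = 0. So H_2 = 0.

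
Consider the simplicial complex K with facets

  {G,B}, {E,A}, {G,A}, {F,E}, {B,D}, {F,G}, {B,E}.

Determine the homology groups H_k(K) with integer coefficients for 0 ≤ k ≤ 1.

Take the total order A < B < D < E < F < G on the vertex set. Then K (dimension 1) consists of the simplices:

  0-simplices (6): A, B, D, E, F, G
  1-simplices (7): AE, AG, BD, BE, BG, EF, FG

Hence C_0 ≅ Z^6, C_1 ≅ Z^7.

∂_1: C_1 → C_0 sends each edge [p,q] (with p < q) to q − p. For instance
  ∂AG = G − A.
As a 6×7 matrix over Z this has rank 5, with invariant factors (1,1,1,1,1).

Reading off H_k = ker ∂_k / im ∂_{k+1}:

  H_0: rank C_0 − rank ∂_1 = 6 − 5 = 1, and the invariant factors of ∂_1 are all 1, so H_0 = Z.
  H_1: rank ker ∂_1 − rank ∂_2 = (7 − 5) − 0 = 2, and there is no ∂_2, so H_1 = Z^2.

H_0 = Z,  H_1 = Z^2.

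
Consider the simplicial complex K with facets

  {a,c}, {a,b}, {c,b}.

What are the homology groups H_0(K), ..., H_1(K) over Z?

K has 3 vertices, 3 edges.
rank ∂_0 = 0, rank ∂_1 = 2 ⇒ b_0 = 3 − 0 − 2 = 1; all invariant factors of ∂_1 are 1 so no torsion. So H_0 ≅ Z.
rank ∂_1 = 2, rank ∂_2 = 0 ⇒ b_1 = 3 − 2 − 0 = 1. So H_1 ≅ Z.

H_0 = Z,  H_1 = Z.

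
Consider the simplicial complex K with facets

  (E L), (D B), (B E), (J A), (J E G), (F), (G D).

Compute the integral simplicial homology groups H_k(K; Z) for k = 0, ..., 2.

We work with the vertex ordering A < B < D < E < F < G < J < L. The simplices of K, each written with vertices in increasing order, are:

  0-simplices (8): A, B, D, E, F, G, J, L
  1-simplices (8): AJ, BD, BE, DG, EG, EJ, EL, GJ
  2-simplices (1): EGJ

Hence C_0 ≅ Z^8, C_1 ≅ Z^8, C_2 ≅ Z^1.

∂_1: C_1 → C_0 sends each edge [p,q] (with p < q) to q − p.
As a 8×8 matrix over Z this has rank 6, with invariant factors (1,1,1,1,1,1).

The boundary map ∂_2: C_2 → C_1 sends each 2-simplex [p,q,r] to [q,r] − [p,r] + [p,q]. For instance
  ∂EGJ = GJ − EJ + EG.
This gives a 8×1 integer matrix of rank 1; reducing to Smith normal form yields diagonal entries (1).

From H_k ≅ ker(∂_k) / im(∂_{k+1}) we obtain:

  H_0: rank C_0 − rank ∂_1 = 8 − 6 = 2, and the invariant factors of ∂_1 are all 1, so H_0 ≅ Z^2.
  H_1: rank ker ∂_1 − rank ∂_2 = (8 − 6) − 1 = 1, and the invariant factors of ∂_2 are all 1, so H_1 ≅ Z.
  H_2: rank ker ∂_2 − rank ∂_3 = (1 − 1) − 0 = 0, and there is no ∂_3, so H_2 ≅ 0.

As a check, the Euler characteristic is 8 − 8 + 1 = 1, which agrees with 2 − 1 + 0 = 1.

H_0 = Z^2,  H_1 = Z,  H_2 = 0.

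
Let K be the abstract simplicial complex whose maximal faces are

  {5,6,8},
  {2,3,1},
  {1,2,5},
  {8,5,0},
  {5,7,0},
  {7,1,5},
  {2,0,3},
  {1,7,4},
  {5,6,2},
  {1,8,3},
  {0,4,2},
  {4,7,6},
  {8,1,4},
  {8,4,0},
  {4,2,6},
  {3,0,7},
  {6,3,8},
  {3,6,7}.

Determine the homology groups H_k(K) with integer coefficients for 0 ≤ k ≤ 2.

K has 9 vertices, 27 edges, 18 triangles.
rank ∂_0 = 0, rank ∂_1 = 8 ⇒ b_0 = 9 − 0 − 8 = 1; all invariant factors of ∂_1 are 1 so no torsion. So H_0 ≅ Z.
rank ∂_1 = 8, rank ∂_2 = 17 ⇒ b_1 = 27 − 8 − 17 = 2; all invariant factors of ∂_2 are 1 so no torsion. So H_1 ≅ Z^2.
rank ∂_2 = 17, rank ∂_3 = 0 ⇒ b_2 = 18 − 17 − 0 = 1. So H_2 ≅ Z.

H_0 = Z,  H_1 = Z^2,  H_2 = Z.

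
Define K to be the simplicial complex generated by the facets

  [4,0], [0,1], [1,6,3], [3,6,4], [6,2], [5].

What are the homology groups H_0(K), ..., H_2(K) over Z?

Order the vertices as 0 < 1 < 2 < 3 < 4 < 5 < 6. Listing each simplex with vertices in this order, K has dimension 2 with simplices:

  0-simplices (7): [0], [1], [2], [3], [4], [5], [6]
  1-simplices (8): [0,1], [0,4], [1,3], [1,6], [2,6], [3,4], [3,6], [4,6]
  2-simplices (2): [1,3,6], [3,4,6]

giving chain groups C_0 ≅ Z^7, C_1 ≅ Z^8, C_2 ≅ Z^2.

∂_1: C_1 → C_0 sends each edge [p,q] (with p < q) to q − p.
As a 7×8 matrix over Z this has rank 5, with invariant factors (1,1,1,1,1).

Boundary ∂_2: C_2 → C_1 sends each 2-simplex [p,q,r] to [q,r] − [p,r] + [p,q]. For instance
  ∂[1,3,6] = [3,6] − [1,6] + [1,3],
  ∂[3,4,6] = [4,6] − [3,6] + [3,4].
This gives a 8×2 integer matrix of rank 2; reducing to Smith normal form yields diagonal entries (1,1).

Computing H_k = (kernel of ∂_k) / (image of ∂_{k+1}):

  H_0: rank C_0 − rank ∂_1 = 7 − 5 = 2, and the invariant factors of ∂_1 are all 1, so H_0 = Z^2.
  H_1: rank ker ∂_1 − rank ∂_2 = (8 − 5) − 2 = 1, and the invariant factors of ∂_2 are all 1, so H_1 = Z.
  H_2: rank ker ∂_2 − rank ∂_3 = (2 − 2) − 0 = 0, and there is no ∂_3, so H_2 = 0.

As a check, the Euler characteristic is 7 − 8 + 2 = 1, which agrees with 2 − 1 + 0 = 1.

H_0 ≅ Z^2,  H_1 ≅ Z,  H_2 = 0.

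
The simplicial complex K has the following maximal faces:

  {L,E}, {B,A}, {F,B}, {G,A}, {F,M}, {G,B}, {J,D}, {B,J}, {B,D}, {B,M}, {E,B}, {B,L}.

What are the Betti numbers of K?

b_0 = 1, b_1 = 4.

Fix the vertex order A < B < D < E < F < G < J < L < M and write every simplex with vertices in increasing order. Then dim K = 1 and the simplices of K are:

  0-simplices (9): A, B, D, E, F, G, J, L, M
  1-simplices (12): AB, AG, BD, BE, BF, BG, BJ, BL, BM, DJ, EL, FM

so the chain groups are C_0 ≅ Z^9, C_1 ≅ Z^12.

Boundary ∂_1: C_1 → C_0 maps an edge to its endpoints' difference, ∂[p,q] = q − p.
The resulting 9×12 matrix has rank 8, and its Smith normal form has invariant factors (1,1,1,1,1,1,1,1).

From H_k ≅ ker(∂_k) / im(∂_{k+1}) we obtain:

  H_0: rank C_0 − rank ∂_1 = 9 − 8 = 1, and the invariant factors of ∂_1 are all 1, so H_0 ≅ Z.
  H_1: rank ker ∂_1 − rank ∂_2 = (12 − 8) − 0 = 4, and there is no ∂_2, so H_1 ≅ Z^4.

Hence the Betti numbers are b_0 = 1, b_1 = 4.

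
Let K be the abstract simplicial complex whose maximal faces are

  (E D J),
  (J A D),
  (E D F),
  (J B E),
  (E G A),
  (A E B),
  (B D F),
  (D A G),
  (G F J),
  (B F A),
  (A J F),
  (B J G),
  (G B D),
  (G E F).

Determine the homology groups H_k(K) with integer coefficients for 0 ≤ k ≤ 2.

H_0 = Z,  H_1 = Z^2,  H_2 = Z.

Take the total order A < B < D < E < F < G < J on the vertex set. Then K (dimension 2) consists of the simplices:

  0-simplices (7): A, B, D, E, F, G, J
  1-simplices (21): AB, AD, AE, AF, AG, AJ, BD, BE, BF, BG, BJ, DE, DF, DG, DJ, EF, EG, EJ, FG, FJ, GJ
  2-simplices (14): ABE, ABF, ADG, ADJ, AEG, AFJ, BDF, BDG, BEJ, BGJ, DEF, DEJ, EFG, FGJ

Hence C_0 ≅ Z^7, C_1 ≅ Z^21, C_2 ≅ Z^14.

The boundary map ∂_1: C_1 → C_0 sends each edge [p,q] (with p < q) to q − p. For instance
  ∂AB = B − A.
The 7×21 boundary matrix has rank 6 and Smith normal form diag(1,1,1,1,1,1).

The boundary map ∂_2: C_2 → C_1 sends each 2-simplex [p,q,r] to [q,r] − [p,r] + [p,q]. For instance
  ∂ABF = BF − AF + AB,
  ∂ADG = DG − AG + AD.
The 21×14 boundary matrix has rank 13 and Smith normal form diag(1,1,1,1,1,1,1,1,1,1,1,1,1).

Now H_k = ker ∂_k / im ∂_{k+1}, so:

  H_0: rank C_0 − rank ∂_1 = 7 − 6 = 1, and the invariant factors of ∂_1 are all 1, so H_0 = Z.
  H_1: rank ker ∂_1 − rank ∂_2 = (21 − 6) − 13 = 2, and the invariant factors of ∂_2 are all 1, so H_1 = Z^2.
  H_2: rank ker ∂_2 − rank ∂_3 = (14 − 13) − 0 = 1, and there is no ∂_3, so H_2 = Z.

As a check, the Euler characteristic is 7 − 21 + 14 = 0, which agrees with 1 − 2 + 1 = 0.
(K is a triangulation of the torus T^2.)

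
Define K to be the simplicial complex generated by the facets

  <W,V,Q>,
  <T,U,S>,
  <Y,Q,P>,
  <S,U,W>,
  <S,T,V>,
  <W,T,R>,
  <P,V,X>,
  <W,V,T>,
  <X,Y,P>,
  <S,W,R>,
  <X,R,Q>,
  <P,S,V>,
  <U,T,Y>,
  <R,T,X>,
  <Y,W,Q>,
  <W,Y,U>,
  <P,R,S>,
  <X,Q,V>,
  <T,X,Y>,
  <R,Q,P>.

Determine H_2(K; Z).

H_2 = 0.

We work with the vertex ordering P < Q < R < S < T < U < V < W < X < Y. The simplices of K, each written with vertices in increasing order, are:

  0-simplices (10): P, Q, R, S, T, U, V, W, X, Y
  1-simplices (30): PQ, PR, PS, PV, PX, PY, QR, QV, QW, QX, QY, RS, RT, RW, RX, ST, SU, SV, SW, TU, TV, TW, TX, TY, UW, UY, VW, VX, WY, XY
  2-simplices (20): PQR, PQY, PRS, PSV, PVX, PXY, QRX, QVW, QVX, QWY, RSW, RTW, RTX, STU, STV, SUW, TUY, TVW, TXY, UWY

giving chain groups C_0 ≅ Z^10, C_1 ≅ Z^30, C_2 ≅ Z^20.

∂_1: C_1 → C_0 sends each edge [p,q] (with p < q) to q − p. For instance
  ∂XY = Y − X.
The 10×30 boundary matrix has rank 9 and Smith normal form diag(1,1,1,1,1,1,1,1,1).

Boundary ∂_2: C_2 → C_1 acts by ∂[p,q,r] = [q,r] − [p,r] + [p,q]. For instance
  ∂RTX = TX − RX + RT,
  ∂QWY = WY − QY + QW.
This gives a 30×20 integer matrix of rank 20; reducing to Smith normal form yields diagonal entries (1,1,1,1,1,1,1,1,1,1,1,1,1,1,1,1,1,1,1,2).

From H_k ≅ ker(∂_k) / im(∂_{k+1}) we obtain:

  H_2: rank ker ∂_2 − rank ∂_3 = (20 − 20) − 0 = 0, and there is no ∂_3, so H_2 = 0.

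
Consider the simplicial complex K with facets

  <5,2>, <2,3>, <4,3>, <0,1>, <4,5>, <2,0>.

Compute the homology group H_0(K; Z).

K has 6 vertices, 6 edges.
rank ∂_0 = 0, rank ∂_1 = 5 ⇒ b_0 = 6 − 0 − 5 = 1; all invariant factors of ∂_1 are 1 so no torsion. So H_0 = Z.

H_0 = Z.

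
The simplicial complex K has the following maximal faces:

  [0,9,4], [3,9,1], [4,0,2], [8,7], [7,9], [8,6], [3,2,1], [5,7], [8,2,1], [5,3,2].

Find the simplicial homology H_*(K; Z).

Take the total order 0 < 1 < 2 < 3 < 4 < 5 < 6 < 7 < 8 < 9 on the vertex set. Then K (dimension 2) consists of the simplices:

  0-simplices (10): [0], [1], [2], [3], [4], [5], [6], [7], [8], [9]
  1-simplices (18): [0,2], [0,4], [0,9], [1,2], [1,3], [1,8], [1,9], [2,3], [2,4], [2,5], [2,8], [3,5], [3,9], [4,9], [5,7], [6,8], [7,8], [7,9]
  2-simplices (6): [0,2,4], [0,4,9], [1,2,3], [1,2,8], [1,3,9], [2,3,5]

Hence C_0 ≅ Z^10, C_1 ≅ Z^18, C_2 ≅ Z^6.

Boundary ∂_1: C_1 → C_0 is given by ∂[p,q] = [q] − [p]. For instance
  ∂[4,9] = [9] − [4].
As a 10×18 matrix over Z this has rank 9, with invariant factors (1,1,1,1,1,1,1,1,1).

The boundary map ∂_2: C_2 → C_1 maps a triangle to the signed sum of its edges. For instance
  ∂[0,2,4] = [2,4] − [0,4] + [0,2],
  ∂[1,2,3] = [2,3] − [1,3] + [1,2].
The resulting 18×6 matrix has rank 6, and its Smith normal form has invariant factors (1,1,1,1,1,1).

From H_k ≅ ker(∂_k) / im(∂_{k+1}) we obtain:

  H_0: rank C_0 − rank ∂_1 = 10 − 9 = 1, and the invariant factors of ∂_1 are all 1, so H_0 ≅ Z.
  H_1: rank ker ∂_1 − rank ∂_2 = (18 − 9) − 6 = 3, and the invariant factors of ∂_2 are all 1, so H_1 ≅ Z^3.
  H_2: rank ker ∂_2 − rank ∂_3 = (6 − 6) − 0 = 0, and there is no ∂_3, so H_2 ≅ 0.

H_0 = Z,  H_1 = Z^3,  H_2 = 0.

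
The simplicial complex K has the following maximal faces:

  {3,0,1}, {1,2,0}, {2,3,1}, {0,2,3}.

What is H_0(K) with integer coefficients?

H_0 = Z.

We work with the vertex ordering 0 < 1 < 2 < 3. The simplices of K, each written with vertices in increasing order, are:

  0-simplices (4): [0], [1], [2], [3]
  1-simplices (6): [0,1], [0,2], [0,3], [1,2], [1,3], [2,3]
  2-simplices (4): [0,1,2], [0,1,3], [0,2,3], [1,2,3]

Hence C_0 ≅ Z^4, C_1 ≅ Z^6, C_2 ≅ Z^4.

∂_1: C_1 → C_0 sends each edge [p,q] (with p < q) to q − p.
This gives a 4×6 integer matrix of rank 3; reducing to Smith normal form yields diagonal entries (1,1,1).

Boundary ∂_2: C_2 → C_1 acts by ∂[p,q,r] = [q,r] − [p,r] + [p,q]. For instance
  ∂[0,1,3] = [1,3] − [0,3] + [0,1],
  ∂[0,1,2] = [1,2] − [0,2] + [0,1].
The resulting 6×4 matrix has rank 3, and its Smith normal form has invariant factors (1,1,1).

From H_k ≅ ker(∂_k) / im(∂_{k+1}) we obtain:

  H_0: rank C_0 − rank ∂_1 = 4 − 3 = 1, and the invariant factors of ∂_1 are all 1, so H_0 ≅ Z.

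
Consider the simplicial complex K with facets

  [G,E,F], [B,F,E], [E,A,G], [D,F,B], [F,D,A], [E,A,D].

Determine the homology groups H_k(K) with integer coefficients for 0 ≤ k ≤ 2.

Fix the vertex order A < B < D < E < F < G and write every simplex with vertices in increasing order. Then dim K = 2 and the simplices of K are:

  0-simplices (6): A, B, D, E, F, G
  1-simplices (12): AD, AE, AF, AG, BD, BE, BF, DE, DF, EF, EG, FG
  2-simplices (6): ADE, ADF, AEG, BDF, BEF, EFG

so the chain groups are C_0 ≅ Z^6, C_1 ≅ Z^12, C_2 ≅ Z^6.

The boundary map ∂_1: C_1 → C_0 is given by ∂[p,q] = [q] − [p]. For instance
  ∂FG = G − F.
As a 6×12 matrix over Z this has rank 5, with invariant factors (1,1,1,1,1).

The boundary map ∂_2: C_2 → C_1 sends each 2-simplex [p,q,r] to [q,r] − [p,r] + [p,q]. For instance
  ∂ADF = DF − AF + AD,
  ∂ADE = DE − AE + AD.
The 12×6 boundary matrix has rank 6 and Smith normal form diag(1,1,1,1,1,1).

Now H_k = ker ∂_k / im ∂_{k+1}, so:

  H_0: rank C_0 − rank ∂_1 = 6 − 5 = 1, and the invariant factors of ∂_1 are all 1, so H_0 = Z.
  H_1: rank ker ∂_1 − rank ∂_2 = (12 − 5) − 6 = 1, and the invariant factors of ∂_2 are all 1, so H_1 = Z.
  H_2: rank ker ∂_2 − rank ∂_3 = (6 − 6) − 0 = 0, and there is no ∂_3, so H_2 = 0.

As a check, the Euler characteristic is 6 − 12 + 6 = 0, which agrees with 1 − 1 + 0 = 0.

H_0 ≅ Z,  H_1 ≅ Z,  H_2 = 0.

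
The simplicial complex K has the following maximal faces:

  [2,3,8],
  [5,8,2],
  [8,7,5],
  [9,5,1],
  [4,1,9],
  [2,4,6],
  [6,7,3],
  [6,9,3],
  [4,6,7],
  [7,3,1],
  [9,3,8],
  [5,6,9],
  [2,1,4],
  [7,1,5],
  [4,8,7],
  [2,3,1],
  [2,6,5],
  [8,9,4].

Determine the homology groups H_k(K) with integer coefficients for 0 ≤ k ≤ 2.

H_0 = Z,  H_1 = Z^2,  H_2 = Z.

We work with the vertex ordering 1 < 2 < 3 < 4 < 5 < 6 < 7 < 8 < 9. The simplices of K, each written with vertices in increasing order, are:

  0-simplices (9): [1], [2], [3], [4], [5], [6], [7], [8], [9]
  1-simplices (27): (27 of them)
  2-simplices (18): [1,2,3], [1,2,4], [1,3,7], [1,4,9], [1,5,7], [1,5,9], [2,3,8], [2,4,6], [2,5,6], [2,5,8], [3,6,7], [3,6,9], [3,8,9], [4,6,7], [4,7,8], [4,8,9], [5,6,9], [5,7,8]

so the chain groups are C_0 ≅ Z^9, C_1 ≅ Z^27, C_2 ≅ Z^18.

∂_1: C_1 → C_0 sends each edge [p,q] (with p < q) to q − p.
This gives a 9×27 integer matrix of rank 8; reducing to Smith normal form yields diagonal entries (1,1,1,1,1,1,1,1).

Boundary ∂_2: C_2 → C_1 sends each 2-simplex [p,q,r] to [q,r] − [p,r] + [p,q]. For instance
  ∂[2,4,6] = [4,6] − [2,6] + [2,4],
  ∂[1,2,4] = [2,4] − [1,4] + [1,2].
As a 27×18 matrix over Z this has rank 17, with invariant factors (1,1,1,1,1,1,1,1,1,1,1,1,1,1,1,1,1).

From H_k ≅ ker(∂_k) / im(∂_{k+1}) we obtain:

  H_0: rank C_0 − rank ∂_1 = 9 − 8 = 1, and the invariant factors of ∂_1 are all 1, so H_0 = Z.
  H_1: rank ker ∂_1 − rank ∂_2 = (27 − 8) − 17 = 2, and the invariant factors of ∂_2 are all 1, so H_1 = Z^2.
  H_2: rank ker ∂_2 − rank ∂_3 = (18 − 17) − 0 = 1, and there is no ∂_3, so H_2 = Z.

(K is a triangulation of the torus T^2.)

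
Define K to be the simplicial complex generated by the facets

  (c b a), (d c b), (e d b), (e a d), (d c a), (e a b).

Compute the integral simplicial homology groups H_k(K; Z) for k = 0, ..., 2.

H_0 = Z,  H_1 = 0,  H_2 = Z.

Take the total order a < b < c < d < e on the vertex set. Then K (dimension 2) consists of the simplices:

  0-simplices (5): a, b, c, d, e
  1-simplices (9): ab, ac, ad, ae, bc, bd, be, cd, de
  2-simplices (6): abc, abe, acd, ade, bcd, bde

so the chain groups are C_0 ≅ Z^5, C_1 ≅ Z^9, C_2 ≅ Z^6.

Boundary ∂_1: C_1 → C_0 maps an edge to its endpoints' difference, ∂[p,q] = q − p.
As a 5×9 matrix over Z this has rank 4, with invariant factors (1,1,1,1).

Boundary ∂_2: C_2 → C_1 sends each 2-simplex [p,q,r] to [q,r] − [p,r] + [p,q]. For instance
  ∂ade = de − ae + ad,
  ∂bcd = cd − bd + bc.
The 9×6 boundary matrix has rank 5 and Smith normal form diag(1,1,1,1,1).

From H_k ≅ ker(∂_k) / im(∂_{k+1}) we obtain:

  H_0: rank C_0 − rank ∂_1 = 5 − 4 = 1, and the invariant factors of ∂_1 are all 1, so H_0 ≅ Z.
  H_1: rank ker ∂_1 − rank ∂_2 = (9 − 4) − 5 = 0, and the invariant factors of ∂_2 are all 1, so H_1 ≅ 0.
  H_2: rank ker ∂_2 − rank ∂_3 = (6 − 5) − 0 = 1, and there is no ∂_3, so H_2 ≅ Z.

As a check, the Euler characteristic is 5 − 9 + 6 = 2, which agrees with 1 − 0 + 1 = 2.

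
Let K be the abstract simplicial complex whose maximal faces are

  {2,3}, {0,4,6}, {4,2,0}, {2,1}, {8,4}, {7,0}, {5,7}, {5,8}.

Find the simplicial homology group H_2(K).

Fix the vertex order 0 < 1 < 2 < 3 < 4 < 5 < 6 < 7 < 8 and write every simplex with vertices in increasing order. Then dim K = 2 and the simplices of K are:

  0-simplices (9): [0], [1], [2], [3], [4], [5], [6], [7], [8]
  1-simplices (11): [0,2], [0,4], [0,6], [0,7], [1,2], [2,3], [2,4], [4,6], [4,8], [5,7], [5,8]
  2-simplices (2): [0,2,4], [0,4,6]

so the chain groups are C_0 ≅ Z^9, C_1 ≅ Z^11, C_2 ≅ Z^2.

The boundary map ∂_1: C_1 → C_0 sends each edge [p,q] (with p < q) to q − p. For instance
  ∂[1,2] = [2] − [1].
The resulting 9×11 matrix has rank 8, and its Smith normal form has invariant factors (1,1,1,1,1,1,1,1).

Boundary ∂_2: C_2 → C_1 maps a triangle to the signed sum of its edges. For instance
  ∂[0,2,4] = [2,4] − [0,4] + [0,2],
  ∂[0,4,6] = [4,6] − [0,6] + [0,4].
As a 11×2 matrix over Z this has rank 2, with invariant factors (1,1).

From H_k ≅ ker(∂_k) / im(∂_{k+1}) we obtain:

  H_2: rank ker ∂_2 − rank ∂_3 = (2 − 2) − 0 = 0, and there is no ∂_3, so H_2 = 0.

H_2 ≅ 0.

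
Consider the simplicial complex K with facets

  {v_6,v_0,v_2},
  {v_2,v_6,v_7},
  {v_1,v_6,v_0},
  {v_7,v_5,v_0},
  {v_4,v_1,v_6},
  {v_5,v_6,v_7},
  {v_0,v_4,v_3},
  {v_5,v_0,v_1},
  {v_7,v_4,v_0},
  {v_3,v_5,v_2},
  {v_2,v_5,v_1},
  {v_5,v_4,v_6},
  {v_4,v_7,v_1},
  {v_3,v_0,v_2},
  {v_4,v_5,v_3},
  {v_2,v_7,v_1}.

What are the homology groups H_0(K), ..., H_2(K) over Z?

Fix the vertex order v_0 < v_1 < v_2 < v_3 < v_4 < v_5 < v_6 < v_7 and write every simplex with vertices in increasing order. Then dim K = 2 and the simplices of K are:

  0-simplices (8): [v_0], [v_1], [v_2], [v_3], [v_4], [v_5], [v_6], [v_7]
  1-simplices (24): (24 of them)
  2-simplices (16): (16 of them)

so the chain groups are C_0 ≅ Z^8, C_1 ≅ Z^24, C_2 ≅ Z^16.

Boundary ∂_1: C_1 → C_0 maps an edge to its endpoints' difference, ∂[p,q] = q − p. For instance
  ∂[v_0,v_2] = [v_2] − [v_0].
The 8×24 boundary matrix has rank 7 and Smith normal form diag(1,1,1,1,1,1,1).

Boundary ∂_2: C_2 → C_1 sends each 2-simplex [p,q,r] to [q,r] − [p,r] + [p,q]. For instance
  ∂[v_3,v_4,v_5] = [v_4,v_5] − [v_3,v_5] + [v_3,v_4],
  ∂[v_0,v_2,v_6] = [v_2,v_6] − [v_0,v_6] + [v_0,v_2].
The resulting 24×16 matrix has rank 15, and its Smith normal form has invariant factors (1,1,1,1,1,1,1,1,1,1,1,1,1,1,1).

Now H_k = ker ∂_k / im ∂_{k+1}, so:

  H_0: rank C_0 − rank ∂_1 = 8 − 7 = 1, and the invariant factors of ∂_1 are all 1, so H_0 = Z.
  H_1: rank ker ∂_1 − rank ∂_2 = (24 − 7) − 15 = 2, and the invariant factors of ∂_2 are all 1, so H_1 = Z^2.
  H_2: rank ker ∂_2 − rank ∂_3 = (16 − 15) − 0 = 1, and there is no ∂_3, so H_2 = Z.

As a check, the Euler characteristic is 8 − 24 + 16 = 0, which agrees with 1 − 2 + 1 = 0.
(K is a triangulation of the torus T^2.)

H_0 = Z,  H_1 = Z^2,  H_2 = Z.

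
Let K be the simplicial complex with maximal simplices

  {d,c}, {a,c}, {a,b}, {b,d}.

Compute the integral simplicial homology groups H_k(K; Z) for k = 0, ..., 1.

Take the total order a < b < c < d on the vertex set. Then K (dimension 1) consists of the simplices:

  0-simplices (4): a, b, c, d
  1-simplices (4): ab, ac, bd, cd

giving chain groups C_0 ≅ Z^4, C_1 ≅ Z^4.

∂_1: C_1 → C_0 is given by ∂[p,q] = [q] − [p]. For instance
  ∂ab = b − a.
As a 4×4 matrix over Z this has rank 3, with invariant factors (1,1,1).

Computing H_k = (kernel of ∂_k) / (image of ∂_{k+1}):

  H_0: rank C_0 − rank ∂_1 = 4 − 3 = 1, and the invariant factors of ∂_1 are all 1, so H_0 ≅ Z.
  H_1: rank ker ∂_1 − rank ∂_2 = (4 − 3) − 0 = 1, and there is no ∂_2, so H_1 ≅ Z.

As a check, the Euler characteristic is 4 − 4 = 0, which agrees with 1 − 1 = 0.

H_0 ≅ Z,  H_1 ≅ Z.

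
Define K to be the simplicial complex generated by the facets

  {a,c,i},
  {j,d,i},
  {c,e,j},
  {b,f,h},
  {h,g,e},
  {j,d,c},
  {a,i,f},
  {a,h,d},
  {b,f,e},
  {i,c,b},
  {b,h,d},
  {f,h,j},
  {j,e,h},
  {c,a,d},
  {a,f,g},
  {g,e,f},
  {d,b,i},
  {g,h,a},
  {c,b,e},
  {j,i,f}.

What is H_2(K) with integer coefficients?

Fix the vertex order a < b < c < d < e < f < g < h < i < j and write every simplex with vertices in increasing order. Then dim K = 2 and the simplices of K are:

  0-simplices (10): a, b, c, d, e, f, g, h, i, j
  1-simplices (30): ac, ad, af, ag, ah, ai, bc, bd, be, bf, bh, bi, cd, ce, ci, cj, dh, di, dj, ef, eg, eh, ej, fg, fh, fi, fj, gh, hj, ij
  2-simplices (20): acd, aci, adh, afg, afi, agh, bce, bci, bdh, bdi, bef, bfh, cdj, cej, dij, efg, egh, ehj, fhj, fij

Hence C_0 ≅ Z^10, C_1 ≅ Z^30, C_2 ≅ Z^20.

Boundary ∂_1: C_1 → C_0 is given by ∂[p,q] = [q] − [p]. For instance
  ∂eg = g − e.
The 10×30 boundary matrix has rank 9 and Smith normal form diag(1,1,1,1,1,1,1,1,1).

The boundary map ∂_2: C_2 → C_1 sends each 2-simplex [p,q,r] to [q,r] − [p,r] + [p,q]. For instance
  ∂efg = fg − eg + ef,
  ∂bce = ce − be + bc.
This gives a 30×20 integer matrix of rank 20; reducing to Smith normal form yields diagonal entries (1,1,1,1,1,1,1,1,1,1,1,1,1,1,1,1,1,1,1,2).

Reading off H_k = ker ∂_k / im ∂_{k+1}:

  H_2: rank ker ∂_2 − rank ∂_3 = (20 − 20) − 0 = 0, and there is no ∂_3, so H_2 ≅ 0.

H_2 = 0.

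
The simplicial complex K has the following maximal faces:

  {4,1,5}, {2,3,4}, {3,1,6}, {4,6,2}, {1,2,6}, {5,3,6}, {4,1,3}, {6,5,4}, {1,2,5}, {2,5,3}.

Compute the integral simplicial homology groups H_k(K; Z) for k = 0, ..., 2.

H_0 ≅ Z,  H_1 ≅ Z/2,  H_2 = 0.

Order the vertices as 1 < 2 < 3 < 4 < 5 < 6. Listing each simplex with vertices in this order, K has dimension 2 with simplices:

  0-simplices (6): [1], [2], [3], [4], [5], [6]
  1-simplices (15): [1,2], [1,3], [1,4], [1,5], [1,6], [2,3], [2,4], [2,5], [2,6], [3,4], [3,5], [3,6], [4,5], [4,6], [5,6]
  2-simplices (10): [1,2,5], [1,2,6], [1,3,4], [1,3,6], [1,4,5], [2,3,4], [2,3,5], [2,4,6], [3,5,6], [4,5,6]

Hence C_0 ≅ Z^6, C_1 ≅ Z^15, C_2 ≅ Z^10.

The boundary map ∂_1: C_1 → C_0 is given by ∂[p,q] = [q] − [p]. For instance
  ∂[2,5] = [5] − [2].
As a 6×15 matrix over Z this has rank 5, with invariant factors (1,1,1,1,1).

∂_2: C_2 → C_1 sends each 2-simplex [p,q,r] to [q,r] − [p,r] + [p,q]. For instance
  ∂[2,3,5] = [3,5] − [2,5] + [2,3],
  ∂[2,3,4] = [3,4] − [2,4] + [2,3].
The 15×10 boundary matrix has rank 10 and Smith normal form diag(1,1,1,1,1,1,1,1,1,2).

From H_k ≅ ker(∂_k) / im(∂_{k+1}) we obtain:

  H_0: rank C_0 − rank ∂_1 = 6 − 5 = 1, and the invariant factors of ∂_1 are all 1, so H_0 = Z.
  H_1: rank ker ∂_1 − rank ∂_2 = (15 − 5) − 10 = 0, and ∂_2 has invariant factor 2 > 1, so H_1 = Z/2.
  H_2: rank ker ∂_2 − rank ∂_3 = (10 − 10) − 0 = 0, and there is no ∂_3, so H_2 = 0.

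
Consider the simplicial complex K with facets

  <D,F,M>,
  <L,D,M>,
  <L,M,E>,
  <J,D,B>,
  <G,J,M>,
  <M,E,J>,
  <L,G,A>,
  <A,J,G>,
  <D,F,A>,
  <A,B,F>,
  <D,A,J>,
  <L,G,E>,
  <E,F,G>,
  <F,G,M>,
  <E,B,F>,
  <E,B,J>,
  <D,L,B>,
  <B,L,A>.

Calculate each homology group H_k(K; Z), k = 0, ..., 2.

H_0 ≅ Z,  H_1 ≅ Z ⊕ Z/2Z,  H_2 = 0.

Take the total order A < B < D < E < F < G < J < L < M on the vertex set. Then K (dimension 2) consists of the simplices:

  0-simplices (9): A, B, D, E, F, G, J, L, M
  1-simplices (27): AB, AD, AF, AG, AJ, AL, BD, BE, BF, BJ, BL, DF, DJ, DL, DM, EF, EG, EJ, EL, EM, FG, FM, GJ, GL, GM, JM, LM
  2-simplices (18): ABF, ABL, ADF, ADJ, AGJ, AGL, BDJ, BDL, BEF, BEJ, DFM, DLM, EFG, EGL, EJM, ELM, FGM, GJM

Hence C_0 ≅ Z^9, C_1 ≅ Z^27, C_2 ≅ Z^18.

Boundary ∂_1: C_1 → C_0 maps an edge to its endpoints' difference, ∂[p,q] = q − p. For instance
  ∂EJ = J − E.
The 9×27 boundary matrix has rank 8 and Smith normal form diag(1,1,1,1,1,1,1,1).

Boundary ∂_2: C_2 → C_1 acts by ∂[p,q,r] = [q,r] − [p,r] + [p,q]. For instance
  ∂BEJ = EJ − BJ + BE,
  ∂ABL = BL − AL + AB.
The 27×18 boundary matrix has rank 18 and Smith normal form diag(1,1,1,1,1,1,1,1,1,1,1,1,1,1,1,1,1,2).

Now H_k = ker ∂_k / im ∂_{k+1}, so:

  H_0: rank C_0 − rank ∂_1 = 9 − 8 = 1, and the invariant factors of ∂_1 are all 1, so H_0 = Z.
  H_1: rank ker ∂_1 − rank ∂_2 = (27 − 8) − 18 = 1, and ∂_2 has invariant factor 2 > 1, so H_1 = Z ⊕ Z/2Z.
  H_2: rank ker ∂_2 − rank ∂_3 = (18 − 18) − 0 = 0, and there is no ∂_3, so H_2 = 0.

As a check, the Euler characteristic is 9 − 27 + 18 = 0, which agrees with 1 − 1 + 0 = 0.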